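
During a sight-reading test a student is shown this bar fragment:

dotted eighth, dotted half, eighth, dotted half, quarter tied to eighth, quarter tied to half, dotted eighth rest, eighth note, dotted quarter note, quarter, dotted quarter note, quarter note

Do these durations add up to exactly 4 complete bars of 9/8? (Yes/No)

One bar of 9/8 = 18 sixteenth notes, so 4 bars = 72.
Working in sixteenth notes: dotted eighth = 3; dotted half = 12; eighth = 2; dotted half = 12; quarter tied to eighth (quarter + eighth) = 6; quarter tied to half (quarter + half) = 12; dotted eighth rest = 3; eighth note = 2; dotted quarter note = 6; quarter = 4; dotted quarter note = 6; quarter note = 4.
Adding: 3 + 12 + 2 + 12 + 6 + 12 + 3 + 2 + 6 + 4 + 6 + 4 = 72.
72 equals 72, so the answer is Yes.

Yes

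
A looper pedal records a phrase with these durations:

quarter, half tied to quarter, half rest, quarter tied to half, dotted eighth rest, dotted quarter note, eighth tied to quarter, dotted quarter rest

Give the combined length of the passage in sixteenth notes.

57

Express everything in sixteenth notes: quarter = 4; half tied to quarter (half + quarter) = 12; half rest = 8; quarter tied to half (quarter + half) = 12; dotted eighth rest = 3; dotted quarter note = 6; eighth tied to quarter (eighth + quarter) = 6; dotted quarter rest = 6.
Sum: 4 + 12 + 8 + 12 + 3 + 6 + 6 + 6 = 57 sixteenth notes.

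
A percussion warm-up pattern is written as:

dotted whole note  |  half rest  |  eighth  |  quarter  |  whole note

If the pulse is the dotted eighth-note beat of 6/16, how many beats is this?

18

One dotted eighth-note beat = 3 sixteenth notes.
Express everything in sixteenth notes: dotted whole note = 24; half rest = 8; eighth = 2; quarter = 4; whole note = 16.
Total: 24 + 8 + 2 + 4 + 16 = 54.
54 ÷ 3 = 18 beats.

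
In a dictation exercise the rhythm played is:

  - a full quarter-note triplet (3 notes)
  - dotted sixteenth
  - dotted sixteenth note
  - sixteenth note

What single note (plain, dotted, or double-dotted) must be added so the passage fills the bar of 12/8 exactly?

The bar of 12/8 = 48 thirty-second notes.
Convert each value to thirty-second notes: a full quarter-note triplet (3 notes) (three triplet quarters span one half) = 16; dotted sixteenth = 3; dotted sixteenth note = 3; sixteenth note = 2.
Total: 16 + 3 + 3 + 2 = 24.
Remaining: 48 − 24 = 24 thirty-second notes, which is a dotted half note.

dotted half note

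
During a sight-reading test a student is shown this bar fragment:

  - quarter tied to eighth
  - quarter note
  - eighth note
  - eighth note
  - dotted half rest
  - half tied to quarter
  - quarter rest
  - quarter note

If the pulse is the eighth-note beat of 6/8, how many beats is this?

23

One eighth-note beat = 2 sixteenth notes.
In sixteenth notes: quarter tied to eighth (quarter + eighth) = 6; quarter note = 4; eighth note = 2; eighth note = 2; dotted half rest = 12; half tied to quarter (half + quarter) = 12; quarter rest = 4; quarter note = 4.
Adding: 6 + 4 + 2 + 2 + 12 + 12 + 4 + 4 = 46.
46 ÷ 2 = 23 beats.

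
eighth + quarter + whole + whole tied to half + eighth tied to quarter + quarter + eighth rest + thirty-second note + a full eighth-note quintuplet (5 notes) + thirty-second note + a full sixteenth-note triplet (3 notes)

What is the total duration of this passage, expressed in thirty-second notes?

Convert each value to thirty-second notes: eighth = 4; quarter = 8; whole = 32; whole tied to half (whole + half) = 48; eighth tied to quarter (eighth + quarter) = 12; quarter = 8; eighth rest = 4; thirty-second note = 1; a full eighth-note quintuplet (5 notes) (five quintuplet eighths span one half) = 16; thirty-second note = 1; a full sixteenth-note triplet (3 notes) (three triplet sixteenths span one eighth) = 4.
Total: 4 + 8 + 32 + 48 + 12 + 8 + 4 + 1 + 16 + 1 + 4 = 138 thirty-second notes.

138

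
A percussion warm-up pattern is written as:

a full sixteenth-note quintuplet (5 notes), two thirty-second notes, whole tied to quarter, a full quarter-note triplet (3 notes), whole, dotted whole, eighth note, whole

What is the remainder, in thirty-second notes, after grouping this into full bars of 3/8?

One bar of 3/8 = 12 thirty-second notes.
Working in thirty-second notes: a full sixteenth-note quintuplet (5 notes) (five quintuplet sixteenths span one quarter) = 8; thirty-second note = 1; thirty-second note = 1; whole tied to quarter (whole + quarter) = 40; a full quarter-note triplet (3 notes) (three triplet quarters span one half) = 16; whole = 32; dotted whole = 48; eighth note = 4; whole = 32.
Sum: 8 + 1 + 1 + 40 + 16 + 32 + 48 + 4 + 32 = 182.
182 ÷ 12 = 15 complete bars with 2 thirty-second notes remaining.

2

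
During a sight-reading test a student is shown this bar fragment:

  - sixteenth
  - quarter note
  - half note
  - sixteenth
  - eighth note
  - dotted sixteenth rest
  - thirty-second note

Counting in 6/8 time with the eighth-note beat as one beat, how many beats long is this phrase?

9

One eighth-note beat = 4 thirty-second notes.
Working in thirty-second notes: sixteenth = 2; quarter note = 8; half note = 16; sixteenth = 2; eighth note = 4; dotted sixteenth rest = 3; thirty-second note = 1.
Altogether 2 + 8 + 16 + 2 + 4 + 3 + 1 = 36.
36 ÷ 4 = 9 beats.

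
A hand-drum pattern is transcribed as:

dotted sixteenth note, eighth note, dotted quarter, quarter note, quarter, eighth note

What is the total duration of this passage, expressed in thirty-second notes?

Express everything in thirty-second notes: dotted sixteenth note = 3; eighth note = 4; dotted quarter = 12; quarter note = 8; quarter = 8; eighth note = 4.
Altogether 3 + 4 + 12 + 8 + 8 + 4 = 39 thirty-second notes.

39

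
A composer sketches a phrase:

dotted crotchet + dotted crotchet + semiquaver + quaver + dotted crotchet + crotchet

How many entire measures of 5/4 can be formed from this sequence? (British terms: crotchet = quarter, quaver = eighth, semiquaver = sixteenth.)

1

One bar of 5/4 = 20 sixteenth notes.
Convert each value to sixteenth notes: dotted crotchet = 6; dotted crotchet = 6; semiquaver = 1; quaver = 2; dotted crotchet = 6; crotchet = 4.
Sum: 6 + 6 + 1 + 2 + 6 + 4 = 25.
25 ÷ 20 = 1 complete bar with 5 left over.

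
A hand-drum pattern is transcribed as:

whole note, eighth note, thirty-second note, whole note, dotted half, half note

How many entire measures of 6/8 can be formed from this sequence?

4

One bar of 6/8 = 24 thirty-second notes.
Each duration in thirty-second notes: whole note = 32; eighth note = 4; thirty-second note = 1; whole note = 32; dotted half = 24; half note = 16.
Adding: 32 + 4 + 1 + 32 + 24 + 16 = 109.
109 ÷ 24 = 4 complete bars with 13 left over.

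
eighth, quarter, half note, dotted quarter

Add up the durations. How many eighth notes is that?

10

In eighth notes: eighth = 1; quarter = 2; half note = 4; dotted quarter = 3.
Altogether 1 + 2 + 4 + 3 = 10 eighth notes.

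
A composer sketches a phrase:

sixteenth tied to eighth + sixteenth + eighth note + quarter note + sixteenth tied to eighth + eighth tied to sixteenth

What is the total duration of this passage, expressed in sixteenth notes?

Express everything in sixteenth notes: sixteenth tied to eighth (sixteenth + eighth) = 3; sixteenth = 1; eighth note = 2; quarter note = 4; sixteenth tied to eighth (sixteenth + eighth) = 3; eighth tied to sixteenth (eighth + sixteenth) = 3.
Altogether 3 + 1 + 2 + 4 + 3 + 3 = 16 sixteenth notes.

16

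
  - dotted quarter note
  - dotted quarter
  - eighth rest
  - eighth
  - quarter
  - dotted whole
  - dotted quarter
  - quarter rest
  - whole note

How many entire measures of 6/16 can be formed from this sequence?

One bar of 6/16 = 3 eighth notes.
Each duration in eighth notes: dotted quarter note = 3; dotted quarter = 3; eighth rest = 1; eighth = 1; quarter = 2; dotted whole = 12; dotted quarter = 3; quarter rest = 2; whole note = 8.
Sum: 3 + 3 + 1 + 1 + 2 + 12 + 3 + 2 + 8 = 35.
35 ÷ 3 = 11 complete bars with 2 left over.

11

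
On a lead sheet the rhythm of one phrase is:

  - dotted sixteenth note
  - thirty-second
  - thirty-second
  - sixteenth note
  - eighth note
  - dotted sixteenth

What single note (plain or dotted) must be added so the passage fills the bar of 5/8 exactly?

dotted eighth note

The bar of 5/8 = 20 thirty-second notes.
Each duration in thirty-second notes: dotted sixteenth note = 3; thirty-second = 1; thirty-second = 1; sixteenth note = 2; eighth note = 4; dotted sixteenth = 3.
Adding: 3 + 1 + 1 + 2 + 4 + 3 = 14.
Remaining: 20 − 14 = 6 thirty-second notes, which is a dotted eighth note.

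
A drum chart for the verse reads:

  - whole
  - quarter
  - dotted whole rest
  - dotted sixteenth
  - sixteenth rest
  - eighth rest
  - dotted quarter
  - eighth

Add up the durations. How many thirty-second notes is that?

Convert each value to thirty-second notes: whole = 32; quarter = 8; dotted whole rest = 48; dotted sixteenth = 3; sixteenth rest = 2; eighth rest = 4; dotted quarter = 12; eighth = 4.
Altogether 32 + 8 + 48 + 3 + 2 + 4 + 12 + 4 = 113 thirty-second notes.

113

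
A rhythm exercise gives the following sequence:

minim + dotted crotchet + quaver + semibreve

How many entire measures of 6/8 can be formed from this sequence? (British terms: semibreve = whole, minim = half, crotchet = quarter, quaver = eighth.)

One bar of 6/8 = 6 eighth notes.
Each duration in eighth notes: minim = 4; dotted crotchet = 3; quaver = 1; semibreve = 8.
Adding: 4 + 3 + 1 + 8 = 16.
16 ÷ 6 = 2 complete bars with 4 left over.

2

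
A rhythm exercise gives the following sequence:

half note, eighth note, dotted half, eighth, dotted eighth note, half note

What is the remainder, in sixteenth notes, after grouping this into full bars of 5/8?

One bar of 5/8 = 10 sixteenth notes.
Working in sixteenth notes: half note = 8; eighth note = 2; dotted half = 12; eighth = 2; dotted eighth note = 3; half note = 8.
Total: 8 + 2 + 12 + 2 + 3 + 8 = 35.
35 ÷ 10 = 3 complete bars with 5 sixteenth notes remaining.

5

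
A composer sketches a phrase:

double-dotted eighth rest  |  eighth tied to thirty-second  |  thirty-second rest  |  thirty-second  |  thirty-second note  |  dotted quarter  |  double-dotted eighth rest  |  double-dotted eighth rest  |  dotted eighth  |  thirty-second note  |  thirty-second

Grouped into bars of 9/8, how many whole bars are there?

One bar of 9/8 = 36 thirty-second notes.
Express everything in thirty-second notes: double-dotted eighth rest = 7; eighth tied to thirty-second (eighth + thirty-second) = 5; thirty-second rest = 1; thirty-second = 1; thirty-second note = 1; dotted quarter = 12; double-dotted eighth rest = 7; double-dotted eighth rest = 7; dotted eighth = 6; thirty-second note = 1; thirty-second = 1.
Total: 7 + 5 + 1 + 1 + 1 + 12 + 7 + 7 + 6 + 1 + 1 = 49.
49 ÷ 36 = 1 complete bar with 13 left over.

1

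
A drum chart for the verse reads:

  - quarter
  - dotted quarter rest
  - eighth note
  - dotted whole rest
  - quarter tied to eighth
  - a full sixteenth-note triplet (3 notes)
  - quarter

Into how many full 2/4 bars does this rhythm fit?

6

One bar of 2/4 = 4 eighth notes.
In eighth notes: quarter = 2; dotted quarter rest = 3; eighth note = 1; dotted whole rest = 12; quarter tied to eighth (quarter + eighth) = 3; a full sixteenth-note triplet (3 notes) (three triplet sixteenths span one eighth) = 1; quarter = 2.
Total: 2 + 3 + 1 + 12 + 3 + 1 + 2 = 24.
24 ÷ 4 = 6 complete bars with 0 left over.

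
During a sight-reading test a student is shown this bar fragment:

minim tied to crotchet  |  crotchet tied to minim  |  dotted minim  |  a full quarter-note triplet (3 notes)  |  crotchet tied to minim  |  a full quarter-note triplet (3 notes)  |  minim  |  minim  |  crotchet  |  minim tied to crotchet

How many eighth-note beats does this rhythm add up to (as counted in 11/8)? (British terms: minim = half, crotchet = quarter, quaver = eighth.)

48

One eighth-note beat = 2 sixteenth notes.
Express everything in sixteenth notes: minim tied to crotchet (minim + crotchet) = 12; crotchet tied to minim (crotchet + minim) = 12; dotted minim = 12; a full quarter-note triplet (3 notes) (three triplet quarters span one half) = 8; crotchet tied to minim (crotchet + minim) = 12; a full quarter-note triplet (3 notes) (three triplet quarters span one half) = 8; minim = 8; minim = 8; crotchet = 4; minim tied to crotchet (minim + crotchet) = 12.
Adding: 12 + 12 + 12 + 8 + 12 + 8 + 8 + 8 + 4 + 12 = 96.
96 ÷ 2 = 48 beats.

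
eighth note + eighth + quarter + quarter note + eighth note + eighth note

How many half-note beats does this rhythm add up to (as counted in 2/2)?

One half-note beat = 4 eighth notes.
In eighth notes: eighth note = 1; eighth = 1; quarter = 2; quarter note = 2; eighth note = 1; eighth note = 1.
Total: 1 + 1 + 2 + 2 + 1 + 1 = 8.
8 ÷ 4 = 2 beats.

2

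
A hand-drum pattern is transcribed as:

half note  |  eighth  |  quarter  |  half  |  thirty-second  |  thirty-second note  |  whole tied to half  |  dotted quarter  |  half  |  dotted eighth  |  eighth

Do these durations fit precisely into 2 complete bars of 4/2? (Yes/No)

One bar of 4/2 = 64 thirty-second notes, so 2 bars = 128.
Working in thirty-second notes: half note = 16; eighth = 4; quarter = 8; half = 16; thirty-second = 1; thirty-second note = 1; whole tied to half (whole + half) = 48; dotted quarter = 12; half = 16; dotted eighth = 6; eighth = 4.
Altogether 16 + 4 + 8 + 16 + 1 + 1 + 48 + 12 + 16 + 6 + 4 = 132.
132 exceeds 128, so the answer is No.

No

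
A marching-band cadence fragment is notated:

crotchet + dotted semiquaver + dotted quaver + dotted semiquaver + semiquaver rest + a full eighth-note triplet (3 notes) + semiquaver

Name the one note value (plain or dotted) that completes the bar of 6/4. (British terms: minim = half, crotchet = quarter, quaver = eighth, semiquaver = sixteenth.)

The bar of 6/4 = 48 thirty-second notes.
Each duration in thirty-second notes: crotchet = 8; dotted semiquaver = 3; dotted quaver = 6; dotted semiquaver = 3; semiquaver rest = 2; a full eighth-note triplet (3 notes) (three triplet eighths span one quarter) = 8; semiquaver = 2.
Total: 8 + 3 + 6 + 3 + 2 + 8 + 2 = 32.
Remaining: 48 − 32 = 16 thirty-second notes, which is a half note.

half note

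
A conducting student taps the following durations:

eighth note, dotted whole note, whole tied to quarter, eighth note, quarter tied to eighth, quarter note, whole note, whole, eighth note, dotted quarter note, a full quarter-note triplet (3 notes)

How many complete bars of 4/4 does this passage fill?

One bar of 4/4 = 8 eighth notes.
Express everything in eighth notes: eighth note = 1; dotted whole note = 12; whole tied to quarter (whole + quarter) = 10; eighth note = 1; quarter tied to eighth (quarter + eighth) = 3; quarter note = 2; whole note = 8; whole = 8; eighth note = 1; dotted quarter note = 3; a full quarter-note triplet (3 notes) (three triplet quarters span one half) = 4.
Altogether 1 + 12 + 10 + 1 + 3 + 2 + 8 + 8 + 1 + 3 + 4 = 53.
53 ÷ 8 = 6 complete bars with 5 left over.

6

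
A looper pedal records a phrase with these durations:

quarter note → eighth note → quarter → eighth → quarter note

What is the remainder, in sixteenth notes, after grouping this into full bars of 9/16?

One bar of 9/16 = 9 sixteenth notes.
Each duration in sixteenth notes: quarter note = 4; eighth note = 2; quarter = 4; eighth = 2; quarter note = 4.
Sum: 4 + 2 + 4 + 2 + 4 = 16.
16 ÷ 9 = 1 complete bar with 7 sixteenth notes remaining.

7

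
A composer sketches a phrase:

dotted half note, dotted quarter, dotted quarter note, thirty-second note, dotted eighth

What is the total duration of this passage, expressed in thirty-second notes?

Working in thirty-second notes: dotted half note = 24; dotted quarter = 12; dotted quarter note = 12; thirty-second note = 1; dotted eighth = 6.
Altogether 24 + 12 + 12 + 1 + 6 = 55 thirty-second notes.

55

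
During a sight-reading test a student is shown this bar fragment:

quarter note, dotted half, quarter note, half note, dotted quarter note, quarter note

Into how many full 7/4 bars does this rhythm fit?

One bar of 7/4 = 14 eighth notes.
Convert each value to eighth notes: quarter note = 2; dotted half = 6; quarter note = 2; half note = 4; dotted quarter note = 3; quarter note = 2.
Sum: 2 + 6 + 2 + 4 + 3 + 2 = 19.
19 ÷ 14 = 1 complete bar with 5 left over.

1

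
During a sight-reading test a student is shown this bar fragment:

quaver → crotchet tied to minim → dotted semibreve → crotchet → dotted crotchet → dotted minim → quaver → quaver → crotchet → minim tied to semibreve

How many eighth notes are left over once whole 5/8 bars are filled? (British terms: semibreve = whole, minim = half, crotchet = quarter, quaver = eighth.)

1

One bar of 5/8 = 5 eighth notes.
Convert each value to eighth notes: quaver = 1; crotchet tied to minim (crotchet + minim) = 6; dotted semibreve = 12; crotchet = 2; dotted crotchet = 3; dotted minim = 6; quaver = 1; quaver = 1; crotchet = 2; minim tied to semibreve (minim + semibreve) = 12.
Total: 1 + 6 + 12 + 2 + 3 + 6 + 1 + 1 + 2 + 12 = 46.
46 ÷ 5 = 9 complete bars with 1 eighth note remaining.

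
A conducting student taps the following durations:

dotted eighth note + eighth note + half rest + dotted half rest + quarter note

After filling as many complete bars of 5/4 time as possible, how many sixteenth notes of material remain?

9

One bar of 5/4 = 20 sixteenth notes.
Express everything in sixteenth notes: dotted eighth note = 3; eighth note = 2; half rest = 8; dotted half rest = 12; quarter note = 4.
Total: 3 + 2 + 8 + 12 + 4 = 29.
29 ÷ 20 = 1 complete bar with 9 sixteenth notes remaining.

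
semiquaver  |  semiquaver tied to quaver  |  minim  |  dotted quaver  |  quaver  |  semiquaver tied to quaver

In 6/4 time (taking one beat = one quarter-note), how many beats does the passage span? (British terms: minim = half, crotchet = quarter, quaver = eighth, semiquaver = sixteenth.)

One quarter-note beat = 4 sixteenth notes.
Express everything in sixteenth notes: semiquaver = 1; semiquaver tied to quaver (semiquaver + quaver) = 3; minim = 8; dotted quaver = 3; quaver = 2; semiquaver tied to quaver (semiquaver + quaver) = 3.
Adding: 1 + 3 + 8 + 3 + 2 + 3 = 20.
20 ÷ 4 = 5 beats.

5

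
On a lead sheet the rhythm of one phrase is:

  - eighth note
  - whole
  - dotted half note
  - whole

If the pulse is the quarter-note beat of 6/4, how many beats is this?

11.5

One quarter-note beat = 2 eighth notes.
Working in eighth notes: eighth note = 1; whole = 8; dotted half note = 6; whole = 8.
Total: 1 + 8 + 6 + 8 = 23.
23 ÷ 2 = 11.5 beats.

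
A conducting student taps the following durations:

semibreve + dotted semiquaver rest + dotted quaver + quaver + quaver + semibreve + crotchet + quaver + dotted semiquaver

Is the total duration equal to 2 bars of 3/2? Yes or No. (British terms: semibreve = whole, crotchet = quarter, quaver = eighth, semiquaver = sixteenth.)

Yes

One bar of 3/2 = 48 thirty-second notes, so 2 bars = 96.
Working in thirty-second notes: semibreve = 32; dotted semiquaver rest = 3; dotted quaver = 6; quaver = 4; quaver = 4; semibreve = 32; crotchet = 8; quaver = 4; dotted semiquaver = 3.
Altogether 32 + 3 + 6 + 4 + 4 + 32 + 8 + 4 + 3 = 96.
96 equals 96, so the answer is Yes.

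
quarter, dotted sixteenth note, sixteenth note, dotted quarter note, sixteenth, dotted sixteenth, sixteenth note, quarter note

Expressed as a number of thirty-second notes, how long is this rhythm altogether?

40

Express everything in thirty-second notes: quarter = 8; dotted sixteenth note = 3; sixteenth note = 2; dotted quarter note = 12; sixteenth = 2; dotted sixteenth = 3; sixteenth note = 2; quarter note = 8.
Total: 8 + 3 + 2 + 12 + 2 + 3 + 2 + 8 = 40 thirty-second notes.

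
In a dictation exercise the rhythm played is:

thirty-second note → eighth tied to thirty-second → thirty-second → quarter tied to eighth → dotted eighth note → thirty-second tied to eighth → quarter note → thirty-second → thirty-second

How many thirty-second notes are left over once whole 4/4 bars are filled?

One bar of 4/4 = 32 thirty-second notes.
Each duration in thirty-second notes: thirty-second note = 1; eighth tied to thirty-second (eighth + thirty-second) = 5; thirty-second = 1; quarter tied to eighth (quarter + eighth) = 12; dotted eighth note = 6; thirty-second tied to eighth (thirty-second + eighth) = 5; quarter note = 8; thirty-second = 1; thirty-second = 1.
Total: 1 + 5 + 1 + 12 + 6 + 5 + 8 + 1 + 1 = 40.
40 ÷ 32 = 1 complete bar with 8 thirty-second notes remaining.

8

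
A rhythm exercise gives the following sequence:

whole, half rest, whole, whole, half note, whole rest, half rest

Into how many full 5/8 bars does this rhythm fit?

8

One bar of 5/8 = 5 eighth notes.
Express everything in eighth notes: whole = 8; half rest = 4; whole = 8; whole = 8; half note = 4; whole rest = 8; half rest = 4.
Altogether 8 + 4 + 8 + 8 + 4 + 8 + 4 = 44.
44 ÷ 5 = 8 complete bars with 4 left over.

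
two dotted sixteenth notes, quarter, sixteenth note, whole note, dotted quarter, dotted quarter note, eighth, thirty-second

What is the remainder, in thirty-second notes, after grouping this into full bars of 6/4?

One bar of 6/4 = 48 thirty-second notes.
In thirty-second notes: dotted sixteenth note = 3; dotted sixteenth note = 3; quarter = 8; sixteenth note = 2; whole note = 32; dotted quarter = 12; dotted quarter note = 12; eighth = 4; thirty-second = 1.
Altogether 3 + 3 + 8 + 2 + 32 + 12 + 12 + 4 + 1 = 77.
77 ÷ 48 = 1 complete bar with 29 thirty-second notes remaining.

29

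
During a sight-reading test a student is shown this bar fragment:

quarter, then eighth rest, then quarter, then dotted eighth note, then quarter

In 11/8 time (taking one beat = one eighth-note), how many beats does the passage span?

One eighth-note beat = 2 sixteenth notes.
Convert each value to sixteenth notes: quarter = 4; eighth rest = 2; quarter = 4; dotted eighth note = 3; quarter = 4.
Adding: 4 + 2 + 4 + 3 + 4 = 17.
17 ÷ 2 = 8.5 beats.

8.5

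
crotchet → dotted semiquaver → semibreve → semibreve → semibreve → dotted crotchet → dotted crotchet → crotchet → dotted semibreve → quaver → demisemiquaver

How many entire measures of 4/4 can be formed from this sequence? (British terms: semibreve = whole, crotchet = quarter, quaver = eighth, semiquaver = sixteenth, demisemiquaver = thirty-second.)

6

One bar of 4/4 = 32 thirty-second notes.
Each duration in thirty-second notes: crotchet = 8; dotted semiquaver = 3; semibreve = 32; semibreve = 32; semibreve = 32; dotted crotchet = 12; dotted crotchet = 12; crotchet = 8; dotted semibreve = 48; quaver = 4; demisemiquaver = 1.
Sum: 8 + 3 + 32 + 32 + 32 + 12 + 12 + 8 + 48 + 4 + 1 = 192.
192 ÷ 32 = 6 complete bars with 0 left over.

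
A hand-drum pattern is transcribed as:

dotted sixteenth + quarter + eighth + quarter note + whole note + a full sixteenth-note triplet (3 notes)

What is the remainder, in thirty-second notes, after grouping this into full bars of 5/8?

One bar of 5/8 = 20 thirty-second notes.
Working in thirty-second notes: dotted sixteenth = 3; quarter = 8; eighth = 4; quarter note = 8; whole note = 32; a full sixteenth-note triplet (3 notes) (three triplet sixteenths span one eighth) = 4.
Total: 3 + 8 + 4 + 8 + 32 + 4 = 59.
59 ÷ 20 = 2 complete bars with 19 thirty-second notes remaining.

19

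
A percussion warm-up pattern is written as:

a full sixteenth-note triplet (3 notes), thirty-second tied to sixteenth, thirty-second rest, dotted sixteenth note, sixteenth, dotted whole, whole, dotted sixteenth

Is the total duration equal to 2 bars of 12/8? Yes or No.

One bar of 12/8 = 48 thirty-second notes, so 2 bars = 96.
Express everything in thirty-second notes: a full sixteenth-note triplet (3 notes) (three triplet sixteenths span one eighth) = 4; thirty-second tied to sixteenth (thirty-second + sixteenth) = 3; thirty-second rest = 1; dotted sixteenth note = 3; sixteenth = 2; dotted whole = 48; whole = 32; dotted sixteenth = 3.
Adding: 4 + 3 + 1 + 3 + 2 + 48 + 32 + 3 = 96.
96 equals 96, so the answer is Yes.

Yes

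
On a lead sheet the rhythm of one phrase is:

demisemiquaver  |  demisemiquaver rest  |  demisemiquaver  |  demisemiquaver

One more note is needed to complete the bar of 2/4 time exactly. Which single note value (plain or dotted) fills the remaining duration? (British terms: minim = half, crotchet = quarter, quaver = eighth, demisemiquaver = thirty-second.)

The bar of 2/4 = 16 thirty-second notes.
Working in thirty-second notes: demisemiquaver = 1; demisemiquaver rest = 1; demisemiquaver = 1; demisemiquaver = 1.
Total: 1 + 1 + 1 + 1 = 4.
Remaining: 16 − 4 = 12 thirty-second notes, which is a dotted quarter note.

dotted quarter note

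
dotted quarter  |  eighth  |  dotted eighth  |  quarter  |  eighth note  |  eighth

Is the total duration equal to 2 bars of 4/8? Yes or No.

One bar of 4/8 = 8 sixteenth notes, so 2 bars = 16.
Each duration in sixteenth notes: dotted quarter = 6; eighth = 2; dotted eighth = 3; quarter = 4; eighth note = 2; eighth = 2.
Sum: 6 + 2 + 3 + 4 + 2 + 2 = 19.
19 exceeds 16, so the answer is No.

No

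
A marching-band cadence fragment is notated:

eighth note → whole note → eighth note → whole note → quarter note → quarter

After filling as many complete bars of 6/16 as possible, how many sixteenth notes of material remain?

2

One bar of 6/16 = 3 eighth notes.
Working in eighth notes: eighth note = 1; whole note = 8; eighth note = 1; whole note = 8; quarter note = 2; quarter = 2.
Sum: 1 + 8 + 1 + 8 + 2 + 2 = 22.
22 ÷ 3 = 7 complete bars with 1 eighth note remaining = 2 sixteenth notes.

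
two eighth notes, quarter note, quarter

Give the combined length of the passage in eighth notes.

In eighth notes: eighth note = 1; eighth note = 1; quarter note = 2; quarter = 2.
Altogether 1 + 1 + 2 + 2 = 6 eighth notes.

6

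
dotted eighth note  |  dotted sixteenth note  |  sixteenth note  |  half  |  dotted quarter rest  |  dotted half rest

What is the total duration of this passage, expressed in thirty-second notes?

63

Express everything in thirty-second notes: dotted eighth note = 6; dotted sixteenth note = 3; sixteenth note = 2; half = 16; dotted quarter rest = 12; dotted half rest = 24.
Altogether 6 + 3 + 2 + 16 + 12 + 24 = 63 thirty-second notes.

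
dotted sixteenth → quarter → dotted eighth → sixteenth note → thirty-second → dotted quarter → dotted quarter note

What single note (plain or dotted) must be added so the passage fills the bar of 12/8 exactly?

eighth note

The bar of 12/8 = 48 thirty-second notes.
Convert each value to thirty-second notes: dotted sixteenth = 3; quarter = 8; dotted eighth = 6; sixteenth note = 2; thirty-second = 1; dotted quarter = 12; dotted quarter note = 12.
Sum: 3 + 8 + 6 + 2 + 1 + 12 + 12 = 44.
Remaining: 48 − 44 = 4 thirty-second notes, which is a eighth note.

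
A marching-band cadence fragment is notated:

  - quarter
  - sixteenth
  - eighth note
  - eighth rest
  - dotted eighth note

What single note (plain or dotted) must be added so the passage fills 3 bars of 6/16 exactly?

3 bars of 6/16 = 18 sixteenth notes.
In sixteenth notes: quarter = 4; sixteenth = 1; eighth note = 2; eighth rest = 2; dotted eighth note = 3.
Altogether 4 + 1 + 2 + 2 + 3 = 12.
Remaining: 18 − 12 = 6 sixteenth notes, which is a dotted quarter note.

dotted quarter note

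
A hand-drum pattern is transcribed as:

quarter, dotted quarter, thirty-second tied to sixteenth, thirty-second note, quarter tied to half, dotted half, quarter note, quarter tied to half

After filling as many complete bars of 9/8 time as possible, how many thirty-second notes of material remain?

32

One bar of 9/8 = 36 thirty-second notes.
Express everything in thirty-second notes: quarter = 8; dotted quarter = 12; thirty-second tied to sixteenth (thirty-second + sixteenth) = 3; thirty-second note = 1; quarter tied to half (quarter + half) = 24; dotted half = 24; quarter note = 8; quarter tied to half (quarter + half) = 24.
Adding: 8 + 12 + 3 + 1 + 24 + 24 + 8 + 24 = 104.
104 ÷ 36 = 2 complete bars with 32 thirty-second notes remaining.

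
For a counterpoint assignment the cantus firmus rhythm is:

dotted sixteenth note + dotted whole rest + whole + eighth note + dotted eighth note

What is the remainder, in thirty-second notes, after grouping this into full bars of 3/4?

21

One bar of 3/4 = 24 thirty-second notes.
Working in thirty-second notes: dotted sixteenth note = 3; dotted whole rest = 48; whole = 32; eighth note = 4; dotted eighth note = 6.
Total: 3 + 48 + 32 + 4 + 6 = 93.
93 ÷ 24 = 3 complete bars with 21 thirty-second notes remaining.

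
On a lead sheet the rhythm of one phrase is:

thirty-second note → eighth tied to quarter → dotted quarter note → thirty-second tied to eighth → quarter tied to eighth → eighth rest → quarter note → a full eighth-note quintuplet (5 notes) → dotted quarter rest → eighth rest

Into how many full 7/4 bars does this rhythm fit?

1

One bar of 7/4 = 56 thirty-second notes.
Express everything in thirty-second notes: thirty-second note = 1; eighth tied to quarter (eighth + quarter) = 12; dotted quarter note = 12; thirty-second tied to eighth (thirty-second + eighth) = 5; quarter tied to eighth (quarter + eighth) = 12; eighth rest = 4; quarter note = 8; a full eighth-note quintuplet (5 notes) (five quintuplet eighths span one half) = 16; dotted quarter rest = 12; eighth rest = 4.
Adding: 1 + 12 + 12 + 5 + 12 + 4 + 8 + 16 + 12 + 4 = 86.
86 ÷ 56 = 1 complete bar with 30 left over.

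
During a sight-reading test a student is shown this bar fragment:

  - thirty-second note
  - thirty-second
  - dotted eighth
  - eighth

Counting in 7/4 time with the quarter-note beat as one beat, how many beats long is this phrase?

1.5

One quarter-note beat = 8 thirty-second notes.
Working in thirty-second notes: thirty-second note = 1; thirty-second = 1; dotted eighth = 6; eighth = 4.
Total: 1 + 1 + 6 + 4 = 12.
12 ÷ 8 = 1.5 beats.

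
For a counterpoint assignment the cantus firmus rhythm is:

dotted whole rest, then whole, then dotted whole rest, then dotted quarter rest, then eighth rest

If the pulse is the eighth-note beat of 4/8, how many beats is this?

One eighth-note beat = 2 sixteenth notes.
Working in sixteenth notes: dotted whole rest = 24; whole = 16; dotted whole rest = 24; dotted quarter rest = 6; eighth rest = 2.
Adding: 24 + 16 + 24 + 6 + 2 = 72.
72 ÷ 2 = 36 beats.

36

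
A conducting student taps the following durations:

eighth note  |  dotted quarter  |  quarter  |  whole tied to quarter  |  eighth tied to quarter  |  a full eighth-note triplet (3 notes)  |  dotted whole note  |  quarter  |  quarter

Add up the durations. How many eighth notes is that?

37

Convert each value to eighth notes: eighth note = 1; dotted quarter = 3; quarter = 2; whole tied to quarter (whole + quarter) = 10; eighth tied to quarter (eighth + quarter) = 3; a full eighth-note triplet (3 notes) (three triplet eighths span one quarter) = 2; dotted whole note = 12; quarter = 2; quarter = 2.
Total: 1 + 3 + 2 + 10 + 3 + 2 + 12 + 2 + 2 = 37 eighth notes.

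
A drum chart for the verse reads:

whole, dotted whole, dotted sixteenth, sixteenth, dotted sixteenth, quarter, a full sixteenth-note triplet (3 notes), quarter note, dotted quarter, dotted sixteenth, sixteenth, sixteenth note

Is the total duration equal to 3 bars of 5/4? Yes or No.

No

One bar of 5/4 = 40 thirty-second notes, so 3 bars = 120.
Each duration in thirty-second notes: whole = 32; dotted whole = 48; dotted sixteenth = 3; sixteenth = 2; dotted sixteenth = 3; quarter = 8; a full sixteenth-note triplet (3 notes) (three triplet sixteenths span one eighth) = 4; quarter note = 8; dotted quarter = 12; dotted sixteenth = 3; sixteenth = 2; sixteenth note = 2.
Adding: 32 + 48 + 3 + 2 + 3 + 8 + 4 + 8 + 12 + 3 + 2 + 2 = 127.
127 exceeds 120, so the answer is No.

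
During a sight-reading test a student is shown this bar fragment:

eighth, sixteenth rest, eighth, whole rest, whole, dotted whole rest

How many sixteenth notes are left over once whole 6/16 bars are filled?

One bar of 6/16 = 6 sixteenth notes.
Convert each value to sixteenth notes: eighth = 2; sixteenth rest = 1; eighth = 2; whole rest = 16; whole = 16; dotted whole rest = 24.
Adding: 2 + 1 + 2 + 16 + 16 + 24 = 61.
61 ÷ 6 = 10 complete bars with 1 sixteenth note remaining.

1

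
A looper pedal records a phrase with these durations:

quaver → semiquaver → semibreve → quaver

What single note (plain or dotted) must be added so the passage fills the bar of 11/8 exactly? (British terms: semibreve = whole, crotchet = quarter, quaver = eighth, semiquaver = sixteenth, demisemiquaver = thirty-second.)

sixteenth note

The bar of 11/8 = 22 sixteenth notes.
In sixteenth notes: quaver = 2; semiquaver = 1; semibreve = 16; quaver = 2.
Total: 2 + 1 + 16 + 2 = 21.
Remaining: 22 − 21 = 1 sixteenth note, which is a sixteenth note.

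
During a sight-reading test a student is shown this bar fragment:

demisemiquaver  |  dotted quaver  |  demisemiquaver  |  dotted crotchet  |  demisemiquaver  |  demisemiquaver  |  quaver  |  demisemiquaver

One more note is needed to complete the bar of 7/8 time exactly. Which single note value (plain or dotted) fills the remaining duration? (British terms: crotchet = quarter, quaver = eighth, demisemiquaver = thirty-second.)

The bar of 7/8 = 28 thirty-second notes.
Express everything in thirty-second notes: demisemiquaver = 1; dotted quaver = 6; demisemiquaver = 1; dotted crotchet = 12; demisemiquaver = 1; demisemiquaver = 1; quaver = 4; demisemiquaver = 1.
Adding: 1 + 6 + 1 + 12 + 1 + 1 + 4 + 1 = 27.
Remaining: 28 − 27 = 1 thirty-second note, which is a thirty-second note.

thirty-second note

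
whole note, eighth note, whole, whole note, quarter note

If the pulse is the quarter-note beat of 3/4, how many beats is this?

13.5

One quarter-note beat = 2 eighth notes.
In eighth notes: whole note = 8; eighth note = 1; whole = 8; whole note = 8; quarter note = 2.
Adding: 8 + 1 + 8 + 8 + 2 = 27.
27 ÷ 2 = 13.5 beats.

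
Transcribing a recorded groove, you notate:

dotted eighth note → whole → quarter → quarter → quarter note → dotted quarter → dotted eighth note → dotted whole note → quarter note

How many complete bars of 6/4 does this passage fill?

2

One bar of 6/4 = 24 sixteenth notes.
Working in sixteenth notes: dotted eighth note = 3; whole = 16; quarter = 4; quarter = 4; quarter note = 4; dotted quarter = 6; dotted eighth note = 3; dotted whole note = 24; quarter note = 4.
Sum: 3 + 16 + 4 + 4 + 4 + 6 + 3 + 24 + 4 = 68.
68 ÷ 24 = 2 complete bars with 20 left over.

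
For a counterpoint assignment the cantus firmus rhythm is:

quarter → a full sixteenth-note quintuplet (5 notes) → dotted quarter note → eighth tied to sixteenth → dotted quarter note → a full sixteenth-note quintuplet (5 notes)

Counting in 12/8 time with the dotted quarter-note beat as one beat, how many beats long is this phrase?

4.5

One dotted quarter-note beat = 6 sixteenth notes.
Each duration in sixteenth notes: quarter = 4; a full sixteenth-note quintuplet (5 notes) (five quintuplet sixteenths span one quarter) = 4; dotted quarter note = 6; eighth tied to sixteenth (eighth + sixteenth) = 3; dotted quarter note = 6; a full sixteenth-note quintuplet (5 notes) (five quintuplet sixteenths span one quarter) = 4.
Sum: 4 + 4 + 6 + 3 + 6 + 4 = 27.
27 ÷ 6 = 4.5 beats.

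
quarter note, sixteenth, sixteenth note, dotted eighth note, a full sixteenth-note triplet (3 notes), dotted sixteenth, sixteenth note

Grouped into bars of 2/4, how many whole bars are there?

1

One bar of 2/4 = 16 thirty-second notes.
Express everything in thirty-second notes: quarter note = 8; sixteenth = 2; sixteenth note = 2; dotted eighth note = 6; a full sixteenth-note triplet (3 notes) (three triplet sixteenths span one eighth) = 4; dotted sixteenth = 3; sixteenth note = 2.
Altogether 8 + 2 + 2 + 6 + 4 + 3 + 2 = 27.
27 ÷ 16 = 1 complete bar with 11 left over.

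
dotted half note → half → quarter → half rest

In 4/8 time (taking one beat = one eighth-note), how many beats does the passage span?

One eighth-note beat = 2 sixteenth notes.
Working in sixteenth notes: dotted half note = 12; half = 8; quarter = 4; half rest = 8.
Sum: 12 + 8 + 4 + 8 = 32.
32 ÷ 2 = 16 beats.

16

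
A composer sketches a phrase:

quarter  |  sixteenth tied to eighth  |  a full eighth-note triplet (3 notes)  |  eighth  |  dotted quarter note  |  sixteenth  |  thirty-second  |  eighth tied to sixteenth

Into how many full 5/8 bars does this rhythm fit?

One bar of 5/8 = 20 thirty-second notes.
Each duration in thirty-second notes: quarter = 8; sixteenth tied to eighth (sixteenth + eighth) = 6; a full eighth-note triplet (3 notes) (three triplet eighths span one quarter) = 8; eighth = 4; dotted quarter note = 12; sixteenth = 2; thirty-second = 1; eighth tied to sixteenth (eighth + sixteenth) = 6.
Sum: 8 + 6 + 8 + 4 + 12 + 2 + 1 + 6 = 47.
47 ÷ 20 = 2 complete bars with 7 left over.

2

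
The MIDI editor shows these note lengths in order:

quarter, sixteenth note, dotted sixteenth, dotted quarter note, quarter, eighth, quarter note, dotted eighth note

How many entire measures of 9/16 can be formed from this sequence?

2

One bar of 9/16 = 18 thirty-second notes.
In thirty-second notes: quarter = 8; sixteenth note = 2; dotted sixteenth = 3; dotted quarter note = 12; quarter = 8; eighth = 4; quarter note = 8; dotted eighth note = 6.
Altogether 8 + 2 + 3 + 12 + 8 + 4 + 8 + 6 = 51.
51 ÷ 18 = 2 complete bars with 15 left over.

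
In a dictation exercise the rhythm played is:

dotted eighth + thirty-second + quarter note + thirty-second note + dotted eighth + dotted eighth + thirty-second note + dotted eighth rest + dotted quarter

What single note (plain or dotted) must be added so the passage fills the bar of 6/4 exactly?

The bar of 6/4 = 48 thirty-second notes.
In thirty-second notes: dotted eighth = 6; thirty-second = 1; quarter note = 8; thirty-second note = 1; dotted eighth = 6; dotted eighth = 6; thirty-second note = 1; dotted eighth rest = 6; dotted quarter = 12.
Total: 6 + 1 + 8 + 1 + 6 + 6 + 1 + 6 + 12 = 47.
Remaining: 48 − 47 = 1 thirty-second note, which is a thirty-second note.

thirty-second note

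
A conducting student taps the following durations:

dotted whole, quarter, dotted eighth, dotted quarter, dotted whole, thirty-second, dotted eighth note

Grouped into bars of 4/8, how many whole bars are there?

One bar of 4/8 = 16 thirty-second notes.
In thirty-second notes: dotted whole = 48; quarter = 8; dotted eighth = 6; dotted quarter = 12; dotted whole = 48; thirty-second = 1; dotted eighth note = 6.
Total: 48 + 8 + 6 + 12 + 48 + 1 + 6 = 129.
129 ÷ 16 = 8 complete bars with 1 left over.

8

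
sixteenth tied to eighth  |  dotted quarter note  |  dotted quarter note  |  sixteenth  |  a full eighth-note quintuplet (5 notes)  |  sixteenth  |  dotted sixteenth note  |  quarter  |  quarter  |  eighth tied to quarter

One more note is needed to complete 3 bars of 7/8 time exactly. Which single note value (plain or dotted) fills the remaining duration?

dotted sixteenth note

3 bars of 7/8 = 84 thirty-second notes.
Working in thirty-second notes: sixteenth tied to eighth (sixteenth + eighth) = 6; dotted quarter note = 12; dotted quarter note = 12; sixteenth = 2; a full eighth-note quintuplet (5 notes) (five quintuplet eighths span one half) = 16; sixteenth = 2; dotted sixteenth note = 3; quarter = 8; quarter = 8; eighth tied to quarter (eighth + quarter) = 12.
Sum: 6 + 12 + 12 + 2 + 16 + 2 + 3 + 8 + 8 + 12 = 81.
Remaining: 84 − 81 = 3 thirty-second notes, which is a dotted sixteenth note.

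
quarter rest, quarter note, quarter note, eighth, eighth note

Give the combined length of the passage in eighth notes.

Each duration in eighth notes: quarter rest = 2; quarter note = 2; quarter note = 2; eighth = 1; eighth note = 1.
Sum: 2 + 2 + 2 + 1 + 1 = 8 eighth notes.

8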